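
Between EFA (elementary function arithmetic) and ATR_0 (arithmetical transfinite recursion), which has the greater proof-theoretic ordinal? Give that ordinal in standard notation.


Proof-theoretic ordinal of EFA (elementary function arithmetic): omega^3
Proof-theoretic ordinal of ATR_0 (arithmetical transfinite recursion): Gamma_0
Comparing: omega^3 < Gamma_0.
The larger ordinal is Gamma_0 (from ATR_0 (arithmetical transfinite recursion)).

Gamma_0


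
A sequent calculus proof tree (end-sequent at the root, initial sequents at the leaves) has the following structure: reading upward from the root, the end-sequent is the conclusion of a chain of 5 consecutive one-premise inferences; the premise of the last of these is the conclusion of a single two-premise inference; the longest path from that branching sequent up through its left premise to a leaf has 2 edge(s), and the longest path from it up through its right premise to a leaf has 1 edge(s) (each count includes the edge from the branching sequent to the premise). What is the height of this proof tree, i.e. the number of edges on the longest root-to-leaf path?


Longest path through the left premise: 2 edges (measured from the branching sequent)
Longest path through the right premise: 1 edges
Height of the subtree rooted at the branching sequent: max(2, 1) = 2
The branching sequent sits 5 edges above the root (the chain of one-premise inferences), so height = 2 + 5 = 7

7


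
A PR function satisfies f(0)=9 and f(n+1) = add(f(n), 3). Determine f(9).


f(0) = 9
f(1) = add(f(0), 3) = add(9, 3) = 12
f(2) = add(f(1), 3) = add(12, 3) = 15
f(3) = add(f(2), 3) = add(15, 3) = 18
f(4) = add(f(3), 3) = add(18, 3) = 21
f(5) = add(f(4), 3) = add(21, 3) = 24
f(6) = add(f(5), 3) = add(24, 3) = 27
f(7) = add(f(6), 3) = add(27, 3) = 30
f(8) = add(f(7), 3) = add(30, 3) = 33
f(9) = add(f(8), 3) = add(33, 3) = 36


36


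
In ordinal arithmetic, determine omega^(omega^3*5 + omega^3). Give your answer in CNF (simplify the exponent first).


omega^(omega^3*5 + omega^3):
Both terms of the exponent have the same exponent 3, so they merge: omega^3*5 + omega^3 = omega^3*(5+1) = omega^3*6.
omega raised to a CNF ordinal is a single CNF term: Result = omega^(omega^3*6)

omega^(omega^3*6)


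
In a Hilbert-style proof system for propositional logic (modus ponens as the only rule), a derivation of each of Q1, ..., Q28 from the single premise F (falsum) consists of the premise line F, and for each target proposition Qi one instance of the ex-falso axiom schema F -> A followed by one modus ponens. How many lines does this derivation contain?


Ex falso, line by line:
- 1 premise line (F)
- 28 targets, each needing 1 axiom instance (F -> Qi) + 1 MP = 2 lines: 2 * 28 = 56
Total = 1 + 56 = 57 lines.

57


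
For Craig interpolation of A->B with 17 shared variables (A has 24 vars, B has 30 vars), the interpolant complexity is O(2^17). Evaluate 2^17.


Shared atoms = 17
Craig interpolant size bound = 2^17
= 131072

131072


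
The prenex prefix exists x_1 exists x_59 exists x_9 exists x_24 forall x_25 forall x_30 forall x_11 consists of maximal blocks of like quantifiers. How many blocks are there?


Alternations = 1.
Blocks = alternations + 1 = 2

2


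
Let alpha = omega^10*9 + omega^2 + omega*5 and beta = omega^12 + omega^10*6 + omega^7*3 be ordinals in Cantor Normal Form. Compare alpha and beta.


Compare term by term from highest exponent:
alpha = omega^10*9 + omega^2 + omega*5
beta = omega^12 + omega^10*6 + omega^7*3
Term 1: alpha has omega^10*9, beta has omega^12*1
Term 2: alpha has omega^2*1, beta has omega^10*6
Term 3: alpha has omega^1*5, beta has omega^7*3
Result: alpha < beta

alpha < beta


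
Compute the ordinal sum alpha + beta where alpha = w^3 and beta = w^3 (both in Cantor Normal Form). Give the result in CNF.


Ordinal addition w^3 + w^3:
Both terms have the same exponent 3.
w^e*c + w^e*d = w^e*(c+d).
Result = w^3*(1+1) = w^3*2

w^3*2


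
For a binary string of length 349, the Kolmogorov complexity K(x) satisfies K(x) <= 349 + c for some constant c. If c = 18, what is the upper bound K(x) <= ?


K(x) <= |x| + c = 349 + 18 = 367

367


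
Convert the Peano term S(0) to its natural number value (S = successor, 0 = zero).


Counting successors applied to 0:
1 applications of S to 0 = 1

1


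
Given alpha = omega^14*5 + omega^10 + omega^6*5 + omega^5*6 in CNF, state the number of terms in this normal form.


CNF: omega^14*5 + omega^10 + omega^6*5 + omega^5*6
Count the summands separated by '+':
  term 1: omega^14*5
  term 2: omega^10
  term 3: omega^6*5
  term 4: omega^5*6
Total terms = 4

4


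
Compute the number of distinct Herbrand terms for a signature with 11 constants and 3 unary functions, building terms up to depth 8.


Herbrand terms by depth:
Depth 0: 11 constants
Depth 1: 33 new terms (running total: 44)
Depth 2: 99 new terms (running total: 143)
Depth 3: 297 new terms (running total: 440)
Depth 4: 891 new terms (running total: 1331)
Depth 5: 2673 new terms (running total: 4004)
Depth 6: 8019 new terms (running total: 12023)
Depth 7: 24057 new terms (running total: 36080)
Depth 8: 72171 new terms (running total: 108251)
Total distinct ground terms = 108251

108251


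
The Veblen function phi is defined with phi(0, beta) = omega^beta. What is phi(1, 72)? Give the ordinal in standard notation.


phi(1, 72):
phi(1, beta) = epsilon_beta (the beta-th epsilon number).
phi(1, 72) = epsilon_72

epsilon_72


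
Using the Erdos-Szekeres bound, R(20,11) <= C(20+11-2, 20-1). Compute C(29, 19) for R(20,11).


R(20,11) <= C(20+11-2, 20-1) = C(29, 19)
C(29, 19) = 29! / (19! * 10!)
= 20030010

20030010


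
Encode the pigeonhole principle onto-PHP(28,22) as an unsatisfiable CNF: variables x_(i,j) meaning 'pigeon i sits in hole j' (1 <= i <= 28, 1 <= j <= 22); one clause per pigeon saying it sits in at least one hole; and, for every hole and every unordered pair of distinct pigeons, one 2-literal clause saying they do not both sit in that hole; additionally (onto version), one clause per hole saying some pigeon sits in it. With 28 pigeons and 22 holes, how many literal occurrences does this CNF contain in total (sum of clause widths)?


onto-PHP(28,22): 28 pigeons, 22 holes, 28*22 = 616 variables.
- pigeon clauses: one per pigeon -> 28 clauses of width 22 -> 616 literals
- hole clauses: 22 holes * C(28,2) = 22 * 378 -> 8316 clauses of width 2 -> 16632 literals
- onto clauses: one per hole -> 22 clauses of width 28 -> 616 literals
Total literal occurrences = 616 + 16632 + 616 = 17864

17864


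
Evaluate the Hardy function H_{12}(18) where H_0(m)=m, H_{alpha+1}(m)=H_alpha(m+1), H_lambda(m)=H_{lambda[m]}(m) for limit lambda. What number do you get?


H_12(18):
For finite ordinals k, H_k(n) = n + k (each successor step adds 1).
H_12(18) = 18 + 12 = 30

30


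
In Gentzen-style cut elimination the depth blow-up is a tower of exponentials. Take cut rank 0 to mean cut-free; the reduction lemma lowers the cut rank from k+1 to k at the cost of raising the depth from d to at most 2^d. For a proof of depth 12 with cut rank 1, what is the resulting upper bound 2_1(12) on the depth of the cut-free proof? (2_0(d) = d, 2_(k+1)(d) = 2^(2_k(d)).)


Each rank reduction sends depth d to at most 2^d; cut rank r needs r reductions.
2_0(12) = 12
2_1(12) = 2^12 = 4096
Cut-free depth bound = 4096

4096


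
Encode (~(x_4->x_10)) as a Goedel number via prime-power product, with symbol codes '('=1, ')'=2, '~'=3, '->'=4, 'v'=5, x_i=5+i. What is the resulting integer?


Formula: (~(x_4->x_10))
Symbol codes: [1, 3, 1, 9, 4, 15, 2, 2]
Primes: [2, 3, 5, 7, 11, 13, 17, 19]
p_1^1 = 2^1 = 2
p_2^3 = 3^3 = 27
p_3^1 = 5^1 = 5
p_4^9 = 7^9 = 40353607
p_5^4 = 11^4 = 14641
p_6^15 = 13^15 = 51185893014090757
p_7^2 = 17^2 = 289
p_8^2 = 19^2 = 361
Product = 851867783630248434166276664009474970

851867783630248434166276664009474970


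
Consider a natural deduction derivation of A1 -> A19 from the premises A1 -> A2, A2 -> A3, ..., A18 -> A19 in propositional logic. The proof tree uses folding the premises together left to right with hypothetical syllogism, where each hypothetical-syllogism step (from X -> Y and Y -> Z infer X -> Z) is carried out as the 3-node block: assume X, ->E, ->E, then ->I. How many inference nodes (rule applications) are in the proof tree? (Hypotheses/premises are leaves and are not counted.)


There are 18 premises in the chain. The first HS step combines premises 1 and 2; each further premise needs one more HS step.
So 18 premises require 18 - 1 = 17 hypothetical-syllogism steps.
Each HS step uses 3 inference nodes (->E, ->E, ->I).
17 * 3 = 51 total inference nodes.

51


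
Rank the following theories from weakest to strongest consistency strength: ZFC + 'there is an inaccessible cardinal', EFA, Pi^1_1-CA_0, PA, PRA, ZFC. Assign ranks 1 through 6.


Ordering by consistency strength:
1. EFA
2. PRA
3. PA
4. Pi^1_1-CA_0
5. ZFC
6. ZFC + 'there is an inaccessible cardinal'


ZFC + 'there is an inaccessible cardinal'=6, EFA=1, Pi^1_1-CA_0=4, PA=3, PRA=2, ZFC=5


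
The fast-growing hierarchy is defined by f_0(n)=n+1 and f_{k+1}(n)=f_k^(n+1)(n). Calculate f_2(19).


f_2(19) = f_1^20(19)
f_1(m) = 2m + 1.
Iterating: f_1^k(n) = 2^k*(n+1) - 1.
f_2(19) = 2^20*(19+1) - 1 = 1048576*20 - 1 = 20971519

20971519


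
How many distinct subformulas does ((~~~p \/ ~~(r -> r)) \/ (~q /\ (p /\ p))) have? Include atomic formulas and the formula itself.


Formula: ((~~~p \/ ~~(r -> r)) \/ (~q /\ (p /\ p)))
Subformulas found:
  1. q
  2. r
  3. p
  4. ~p
  5. ~q
  6. ~~p
  7. ~~~p
  8. (r -> r)
  9. (p /\ p)
  10. ~(r -> r)
  11. ~~(r -> r)
  12. (~q /\ (p /\ p))
  13. (~~~p \/ ~~(r -> r))
  14. ((~~~p \/ ~~(r -> r)) \/ (~q /\ (p /\ p)))
Total distinct subformulas = 14

14


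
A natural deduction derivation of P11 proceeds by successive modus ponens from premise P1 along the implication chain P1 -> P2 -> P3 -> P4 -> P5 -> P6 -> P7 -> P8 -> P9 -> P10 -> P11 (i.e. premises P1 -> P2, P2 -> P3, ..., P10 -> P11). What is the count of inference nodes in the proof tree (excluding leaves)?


We have a chain: P1 -> P2 -> P3 -> P4 -> P5 -> P6 -> P7 -> P8 -> P9 -> P10 -> P11.
Each modus ponens application produces the next variable.
The chain has 11 propositions, so 11-1 = 10 modus ponens steps.
Total inference nodes = 10

10


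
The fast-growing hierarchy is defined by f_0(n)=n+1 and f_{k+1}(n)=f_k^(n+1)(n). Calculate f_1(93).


f_1(93) = f_0^94(93)
f_0 adds 1 each time, applied 94 times.
f_1(93) = 93 + 94 = 187

187


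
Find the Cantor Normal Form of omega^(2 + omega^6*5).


omega^(2 + omega^6*5):
In ordinal addition a term is absorbed by a following term of strictly larger exponent: 0 < 6, so 2 + omega^6*5 = omega^6*5.
omega raised to a CNF ordinal is a single CNF term: Result = omega^(omega^6*5)

omega^(omega^6*5)


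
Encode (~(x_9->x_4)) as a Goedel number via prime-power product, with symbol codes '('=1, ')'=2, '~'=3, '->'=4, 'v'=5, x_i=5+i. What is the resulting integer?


Formula: (~(x_9->x_4))
Symbol codes: [1, 3, 1, 14, 4, 9, 2, 2]
Primes: [2, 3, 5, 7, 11, 13, 17, 19]
p_1^1 = 2^1 = 2
p_2^3 = 3^3 = 27
p_3^1 = 5^1 = 5
p_4^14 = 7^14 = 678223072849
p_5^4 = 11^4 = 14641
p_6^9 = 13^9 = 10604499373
p_7^2 = 17^2 = 289
p_8^2 = 19^2 = 361
Product = 2966212634366428303467697166390310

2966212634366428303467697166390310


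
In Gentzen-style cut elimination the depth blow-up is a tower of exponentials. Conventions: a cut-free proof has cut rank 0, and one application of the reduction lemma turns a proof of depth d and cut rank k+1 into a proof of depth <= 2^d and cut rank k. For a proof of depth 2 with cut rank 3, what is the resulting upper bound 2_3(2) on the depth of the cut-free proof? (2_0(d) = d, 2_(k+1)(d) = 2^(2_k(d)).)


Each rank reduction sends depth d to at most 2^d; cut rank r needs r reductions.
2_0(2) = 2
2_1(2) = 2^2 = 4
2_2(2) = 2^4 = 16
2_3(2) = 2^16 = 65536
Cut-free depth bound = 65536

65536


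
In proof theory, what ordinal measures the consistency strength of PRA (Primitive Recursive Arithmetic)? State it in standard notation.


The proof-theoretic ordinal of PRA (Primitive Recursive Arithmetic) is a standard result in ordinal analysis.
This ordinal is the supremum of order types of primitive recursive well-orderings
that the theory can prove to be well-ordered.
For PRA (Primitive Recursive Arithmetic), the proof-theoretic ordinal is omega^omega.

omega^omega


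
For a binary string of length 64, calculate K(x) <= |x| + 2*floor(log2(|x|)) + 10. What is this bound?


floor(log2(64)) = 6
2 * 6 = 12
K(x) <= 64 + 12 + 10 = 86

86


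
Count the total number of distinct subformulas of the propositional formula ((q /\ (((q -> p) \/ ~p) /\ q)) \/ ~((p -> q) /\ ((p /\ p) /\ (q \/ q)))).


Formula: ((q /\ (((q -> p) \/ ~p) /\ q)) \/ ~((p -> q) /\ ((p /\ p) /\ (q \/ q))))
Subformulas found:
  1. q
  2. p
  3. ~p
  4. (p /\ p)
  5. (p -> q)
  6. (q -> p)
  7. (q \/ q)
  8. ((q -> p) \/ ~p)
  9. ((p /\ p) /\ (q \/ q))
  10. (((q -> p) \/ ~p) /\ q)
  11. (q /\ (((q -> p) \/ ~p) /\ q))
  12. ((p -> q) /\ ((p /\ p) /\ (q \/ q)))
  13. ~((p -> q) /\ ((p /\ p) /\ (q \/ q)))
  14. ((q /\ (((q -> p) \/ ~p) /\ q)) \/ ~((p -> q) /\ ((p /\ p) /\ (q \/ q))))
Total distinct subformulas = 14

14


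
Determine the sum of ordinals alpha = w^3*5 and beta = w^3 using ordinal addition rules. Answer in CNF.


Ordinal addition w^3*5 + w^3:
Both terms have the same exponent 3.
w^e*c + w^e*d = w^e*(c+d).
Result = w^3*(5+1) = w^3*6

w^3*6


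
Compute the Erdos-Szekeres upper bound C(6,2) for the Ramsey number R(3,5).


R(3,5) <= C(3+5-2, 3-1) = C(6, 2)
C(6, 2) = 6! / (2! * 4!)
= 15

15


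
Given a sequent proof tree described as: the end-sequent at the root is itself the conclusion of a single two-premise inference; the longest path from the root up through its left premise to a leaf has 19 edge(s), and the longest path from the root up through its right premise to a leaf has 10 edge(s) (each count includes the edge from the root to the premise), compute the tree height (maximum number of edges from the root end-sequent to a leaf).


Longest path through the left premise: 19 edges (measured from the branching sequent)
Longest path through the right premise: 10 edges
Height of the subtree rooted at the branching sequent: max(19, 10) = 19
The branching sequent is the root itself.
Total height = 19

19


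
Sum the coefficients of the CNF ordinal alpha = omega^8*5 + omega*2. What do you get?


CNF: omega^8*5 + omega*2
Coefficients: 5 + 2 = 7

7


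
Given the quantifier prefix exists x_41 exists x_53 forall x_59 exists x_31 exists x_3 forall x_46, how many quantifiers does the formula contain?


Quantifier prefix has 6 quantifier symbols.
Quantifier depth = 6

6


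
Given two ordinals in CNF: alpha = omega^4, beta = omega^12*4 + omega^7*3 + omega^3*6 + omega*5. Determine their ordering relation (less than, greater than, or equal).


Compare term by term from highest exponent:
alpha = omega^4
beta = omega^12*4 + omega^7*3 + omega^3*6 + omega*5
Term 1: alpha has omega^4*1, beta has omega^12*4
Term 2: alpha has omega^0*0, beta has omega^7*3
Term 3: alpha has omega^0*0, beta has omega^3*6
Term 4: alpha has omega^0*0, beta has omega^1*5
Result: alpha < beta

alpha < beta


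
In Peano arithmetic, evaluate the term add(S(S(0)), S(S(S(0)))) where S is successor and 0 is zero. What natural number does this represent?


add(S^2(0), S^3(0)):
S^2(0) = 2
S^3(0) = 3
2 + 3 = 5

5


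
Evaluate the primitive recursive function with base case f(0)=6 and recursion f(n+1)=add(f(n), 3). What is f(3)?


f(0) = 6
f(1) = add(f(0), 3) = add(6, 3) = 9
f(2) = add(f(1), 3) = add(9, 3) = 12
f(3) = add(f(2), 3) = add(12, 3) = 15


15


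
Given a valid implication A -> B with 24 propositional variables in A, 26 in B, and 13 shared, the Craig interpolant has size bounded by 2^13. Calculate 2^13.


Shared atoms = 13
Craig interpolant size bound = 2^13
= 8192

8192


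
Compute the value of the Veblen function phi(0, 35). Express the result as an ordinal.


phi(0, 35):
phi(0, beta) = omega^beta by definition.
phi(0, 35) = omega^35

omega^35


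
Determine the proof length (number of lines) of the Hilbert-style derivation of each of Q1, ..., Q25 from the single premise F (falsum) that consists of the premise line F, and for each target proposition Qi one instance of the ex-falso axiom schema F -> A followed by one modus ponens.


Ex falso, line by line:
- 1 premise line (F)
- 25 targets, each needing 1 axiom instance (F -> Qi) + 1 MP = 2 lines: 2 * 25 = 50
Total = 1 + 50 = 51 lines.

51


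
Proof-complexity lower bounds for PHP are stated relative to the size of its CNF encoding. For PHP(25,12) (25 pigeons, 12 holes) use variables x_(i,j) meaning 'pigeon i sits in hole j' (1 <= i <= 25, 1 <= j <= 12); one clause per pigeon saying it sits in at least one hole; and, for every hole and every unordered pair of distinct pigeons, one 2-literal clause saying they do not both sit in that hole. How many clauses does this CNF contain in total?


PHP(25,12): 25 pigeons, 12 holes, 25*12 = 300 variables.
- pigeon clauses: one per pigeon -> 25 clauses
- hole clauses: 12 holes * C(25,2) = 12 * 300 -> 3600 clauses
Total clauses = 25 + 3600 = 3625

3625


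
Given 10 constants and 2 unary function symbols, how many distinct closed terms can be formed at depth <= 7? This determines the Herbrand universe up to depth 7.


Herbrand terms by depth:
Depth 0: 10 constants
Depth 1: 20 new terms (running total: 30)
Depth 2: 40 new terms (running total: 70)
Depth 3: 80 new terms (running total: 150)
Depth 4: 160 new terms (running total: 310)
Depth 5: 320 new terms (running total: 630)
Depth 6: 640 new terms (running total: 1270)
Depth 7: 1280 new terms (running total: 2550)
Total distinct ground terms = 2550

2550


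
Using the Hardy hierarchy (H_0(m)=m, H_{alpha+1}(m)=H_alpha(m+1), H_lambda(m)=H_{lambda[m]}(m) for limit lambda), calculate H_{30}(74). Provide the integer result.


H_30(74):
For finite ordinals k, H_k(n) = n + k (each successor step adds 1).
H_30(74) = 74 + 30 = 104

104


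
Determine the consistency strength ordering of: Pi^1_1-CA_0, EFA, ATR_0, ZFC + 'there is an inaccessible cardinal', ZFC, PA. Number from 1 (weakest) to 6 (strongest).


Ordering by consistency strength:
1. EFA
2. PA
3. ATR_0
4. Pi^1_1-CA_0
5. ZFC
6. ZFC + 'there is an inaccessible cardinal'


Pi^1_1-CA_0=4, EFA=1, ATR_0=3, ZFC + 'there is an inaccessible cardinal'=6, ZFC=5, PA=2


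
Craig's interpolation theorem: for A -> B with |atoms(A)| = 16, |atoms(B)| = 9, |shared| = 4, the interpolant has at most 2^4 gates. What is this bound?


Shared atoms = 4
Craig interpolant size bound = 2^4
= 16

16


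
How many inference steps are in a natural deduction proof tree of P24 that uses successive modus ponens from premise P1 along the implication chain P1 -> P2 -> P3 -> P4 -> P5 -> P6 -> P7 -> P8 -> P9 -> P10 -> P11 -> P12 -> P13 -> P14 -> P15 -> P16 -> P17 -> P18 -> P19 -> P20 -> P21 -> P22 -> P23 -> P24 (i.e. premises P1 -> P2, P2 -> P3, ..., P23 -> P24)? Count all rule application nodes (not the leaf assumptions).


We have a chain: P1 -> P2 -> P3 -> P4 -> P5 -> P6 -> P7 -> P8 -> P9 -> P10 -> P11 -> P12 -> P13 -> P14 -> P15 -> P16 -> P17 -> P18 -> P19 -> P20 -> P21 -> P22 -> P23 -> P24.
Each modus ponens application produces the next variable.
The chain has 24 propositions, so 24-1 = 23 modus ponens steps.
Total inference nodes = 23

23


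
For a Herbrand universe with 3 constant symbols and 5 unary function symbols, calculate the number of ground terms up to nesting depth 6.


Herbrand terms by depth:
Depth 0: 3 constants
Depth 1: 15 new terms (running total: 18)
Depth 2: 75 new terms (running total: 93)
Depth 3: 375 new terms (running total: 468)
Depth 4: 1875 new terms (running total: 2343)
Depth 5: 9375 new terms (running total: 11718)
Depth 6: 46875 new terms (running total: 58593)
Total distinct ground terms = 58593

58593


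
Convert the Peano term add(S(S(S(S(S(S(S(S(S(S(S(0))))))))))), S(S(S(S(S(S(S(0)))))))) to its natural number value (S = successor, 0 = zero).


add(S^11(0), S^7(0)):
S^11(0) = 11
S^7(0) = 7
11 + 7 = 18

18


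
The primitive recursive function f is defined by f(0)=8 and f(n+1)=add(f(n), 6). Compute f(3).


f(0) = 8
f(1) = add(f(0), 6) = add(8, 6) = 14
f(2) = add(f(1), 6) = add(14, 6) = 20
f(3) = add(f(2), 6) = add(20, 6) = 26


26


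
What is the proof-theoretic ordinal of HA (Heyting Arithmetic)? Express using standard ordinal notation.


The proof-theoretic ordinal of HA (Heyting Arithmetic) is a standard result in ordinal analysis.
This ordinal is the supremum of order types of primitive recursive well-orderings
that the theory can prove to be well-ordered.
For HA (Heyting Arithmetic), the proof-theoretic ordinal is epsilon_0.

epsilon_0


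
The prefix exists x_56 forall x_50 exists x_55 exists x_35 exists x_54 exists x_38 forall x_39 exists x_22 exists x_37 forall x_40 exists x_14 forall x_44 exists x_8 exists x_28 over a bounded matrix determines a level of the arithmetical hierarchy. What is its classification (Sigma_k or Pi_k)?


Leading quantifier is exists, so the class is Sigma.
Number of quantifier blocks = alternations + 1 = 8 + 1 = 9.
Classification: Sigma_9

Sigma_9


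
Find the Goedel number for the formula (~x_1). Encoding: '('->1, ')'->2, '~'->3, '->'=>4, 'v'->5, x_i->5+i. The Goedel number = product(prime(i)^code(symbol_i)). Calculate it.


Formula: (~x_1)
Symbol codes: [1, 3, 6, 2]
Primes: [2, 3, 5, 7]
p_1^1 = 2^1 = 2
p_2^3 = 3^3 = 27
p_3^6 = 5^6 = 15625
p_4^2 = 7^2 = 49
Product = 41343750

41343750


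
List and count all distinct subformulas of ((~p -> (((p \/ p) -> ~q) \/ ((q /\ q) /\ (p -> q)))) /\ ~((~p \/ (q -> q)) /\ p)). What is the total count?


Formula: ((~p -> (((p \/ p) -> ~q) \/ ((q /\ q) /\ (p -> q)))) /\ ~((~p \/ (q -> q)) /\ p))
Subformulas found:
  1. q
  2. p
  3. ~p
  4. ~q
  5. (p \/ p)
  6. (q /\ q)
  7. (q -> q)
  8. (p -> q)
  9. ((p \/ p) -> ~q)
  10. (~p \/ (q -> q))
  11. ((q /\ q) /\ (p -> q))
  12. ((~p \/ (q -> q)) /\ p)
  13. ~((~p \/ (q -> q)) /\ p)
  14. (((p \/ p) -> ~q) \/ ((q /\ q) /\ (p -> q)))
  15. (~p -> (((p \/ p) -> ~q) \/ ((q /\ q) /\ (p -> q))))
  16. ((~p -> (((p \/ p) -> ~q) \/ ((q /\ q) /\ (p -> q)))) /\ ~((~p \/ (q -> q)) /\ p))
Total distinct subformulas = 16

16


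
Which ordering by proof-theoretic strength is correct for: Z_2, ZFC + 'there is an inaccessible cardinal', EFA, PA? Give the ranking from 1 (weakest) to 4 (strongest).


Ordering by consistency strength:
1. EFA
2. PA
3. Z_2
4. ZFC + 'there is an inaccessible cardinal'


Z_2=3, ZFC + 'there is an inaccessible cardinal'=4, EFA=1, PA=2


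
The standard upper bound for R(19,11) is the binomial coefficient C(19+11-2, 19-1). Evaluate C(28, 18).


R(19,11) <= C(19+11-2, 19-1) = C(28, 18)
C(28, 18) = 28! / (18! * 10!)
= 13123110

13123110


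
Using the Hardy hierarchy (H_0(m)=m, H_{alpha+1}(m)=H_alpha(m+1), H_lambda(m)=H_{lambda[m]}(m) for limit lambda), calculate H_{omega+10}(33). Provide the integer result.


H_{omega+10}(33):
Unwind the 10 successor steps: H_{omega+10}(33) = H_omega(33+10) = H_omega(43).
H_omega(m) = H_m(m) = m + m = 2m.
Result = 2 * 43 = 86

86


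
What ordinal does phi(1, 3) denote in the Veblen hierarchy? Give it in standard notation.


phi(1, 3):
phi(1, beta) = epsilon_beta (the beta-th epsilon number).
phi(1, 3) = epsilon_3

epsilon_3


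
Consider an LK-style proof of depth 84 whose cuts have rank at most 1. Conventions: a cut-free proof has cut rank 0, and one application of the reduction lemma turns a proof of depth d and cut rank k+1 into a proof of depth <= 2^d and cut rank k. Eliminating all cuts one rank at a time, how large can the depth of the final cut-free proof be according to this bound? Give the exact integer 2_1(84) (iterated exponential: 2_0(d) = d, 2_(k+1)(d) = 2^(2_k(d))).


Each rank reduction sends depth d to at most 2^d; cut rank r needs r reductions.
2_0(84) = 84
2_1(84) = 2^84 = 19342813113834066795298816
Cut-free depth bound = 19342813113834066795298816

19342813113834066795298816


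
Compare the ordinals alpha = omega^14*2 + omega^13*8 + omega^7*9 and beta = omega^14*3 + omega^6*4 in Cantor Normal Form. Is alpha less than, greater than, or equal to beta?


Compare term by term from highest exponent:
alpha = omega^14*2 + omega^13*8 + omega^7*9
beta = omega^14*3 + omega^6*4
Term 1: alpha has omega^14*2, beta has omega^14*3
Term 2: alpha has omega^13*8, beta has omega^6*4
Term 3: alpha has omega^7*9, beta has omega^0*0
Result: alpha < beta

alpha < beta


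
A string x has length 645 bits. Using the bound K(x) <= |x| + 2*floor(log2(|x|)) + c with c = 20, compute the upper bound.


floor(log2(645)) = 9
2 * 9 = 18
K(x) <= 645 + 18 + 20 = 683

683


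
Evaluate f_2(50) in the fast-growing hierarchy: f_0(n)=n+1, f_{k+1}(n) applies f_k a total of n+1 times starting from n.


f_2(50) = f_1^51(50)
f_1(m) = 2m + 1.
Iterating: f_1^k(n) = 2^k*(n+1) - 1.
f_2(50) = 2^51*(50+1) - 1 = 2251799813685248*51 - 1 = 114841790497947647

114841790497947647


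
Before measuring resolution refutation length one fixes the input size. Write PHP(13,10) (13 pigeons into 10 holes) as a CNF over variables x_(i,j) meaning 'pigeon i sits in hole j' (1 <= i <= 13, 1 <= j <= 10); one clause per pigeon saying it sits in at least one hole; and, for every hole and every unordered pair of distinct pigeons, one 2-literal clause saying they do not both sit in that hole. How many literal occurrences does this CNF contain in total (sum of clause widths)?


PHP(13,10): 13 pigeons, 10 holes, 13*10 = 130 variables.
- pigeon clauses: one per pigeon -> 13 clauses of width 10 -> 130 literals
- hole clauses: 10 holes * C(13,2) = 10 * 78 -> 780 clauses of width 2 -> 1560 literals
Total literal occurrences = 130 + 1560 = 1690

1690


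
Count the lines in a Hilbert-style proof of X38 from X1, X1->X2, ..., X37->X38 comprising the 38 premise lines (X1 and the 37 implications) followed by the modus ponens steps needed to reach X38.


We have 38 premise lines: X1 and 37 implications.
Each implication is detached once by MP, giving 37 MP lines.
38 premise lines + 37 MP lines = 75 total lines.

75


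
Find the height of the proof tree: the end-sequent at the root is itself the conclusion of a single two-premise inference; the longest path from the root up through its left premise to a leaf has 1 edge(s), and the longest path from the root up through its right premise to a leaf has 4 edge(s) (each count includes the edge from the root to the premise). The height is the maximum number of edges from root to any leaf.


Longest path through the left premise: 1 edges (measured from the branching sequent)
Longest path through the right premise: 4 edges
Height of the subtree rooted at the branching sequent: max(1, 4) = 4
The branching sequent is the root itself.
Total height = 4

4


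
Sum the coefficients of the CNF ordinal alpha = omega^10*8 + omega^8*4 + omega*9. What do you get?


CNF: omega^10*8 + omega^8*4 + omega*9
Coefficients: 8 + 4 + 9 = 21

21


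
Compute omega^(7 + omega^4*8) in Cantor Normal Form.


omega^(7 + omega^4*8):
In ordinal addition a term is absorbed by a following term of strictly larger exponent: 0 < 4, so 7 + omega^4*8 = omega^4*8.
omega raised to a CNF ordinal is a single CNF term: Result = omega^(omega^4*8)

omega^(omega^4*8)


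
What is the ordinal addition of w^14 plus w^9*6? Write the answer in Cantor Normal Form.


Ordinal addition w^14 + w^9*6:
Leading exponent of alpha (14) > leading exponent of beta (9).
Since alpha's term has higher exponent than beta's leading term,
the sum is simply alpha followed by beta.
Result = w^14 + w^9*6

w^14 + w^9*6


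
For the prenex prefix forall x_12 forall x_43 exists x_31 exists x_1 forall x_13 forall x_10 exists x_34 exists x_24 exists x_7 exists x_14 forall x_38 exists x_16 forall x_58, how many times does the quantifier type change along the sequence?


Walk the prefix and count type changes:
  position 1: forall -> forall
  position 2: forall -> exists <-- alternation
  position 3: exists -> exists
  position 4: exists -> forall <-- alternation
  position 5: forall -> forall
  position 6: forall -> exists <-- alternation
  position 7: exists -> exists
  position 8: exists -> exists
  position 9: exists -> exists
  position 10: exists -> forall <-- alternation
  position 11: forall -> exists <-- alternation
  position 12: exists -> forall <-- alternation
Total alternations = 6

6


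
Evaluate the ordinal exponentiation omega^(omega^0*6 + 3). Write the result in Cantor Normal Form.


omega^(omega^0*6 + 3):
omega^0 = 1, so the exponent is 6 + 3 = 9 (finite ordinal addition).
Result = omega^9, already a single CNF term.

omega^9


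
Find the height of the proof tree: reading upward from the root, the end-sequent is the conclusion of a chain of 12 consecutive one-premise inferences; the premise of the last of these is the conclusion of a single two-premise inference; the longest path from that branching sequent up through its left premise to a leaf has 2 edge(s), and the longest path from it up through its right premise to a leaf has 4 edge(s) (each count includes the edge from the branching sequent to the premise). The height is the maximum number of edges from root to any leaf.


Longest path through the left premise: 2 edges (measured from the branching sequent)
Longest path through the right premise: 4 edges
Height of the subtree rooted at the branching sequent: max(2, 4) = 4
The branching sequent sits 12 edges above the root (the chain of one-premise inferences), so height = 4 + 12 = 16

16


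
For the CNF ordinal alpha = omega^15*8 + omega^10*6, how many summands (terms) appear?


CNF: omega^15*8 + omega^10*6
Count the summands separated by '+':
  term 1: omega^15*8
  term 2: omega^10*6
Total terms = 2

2


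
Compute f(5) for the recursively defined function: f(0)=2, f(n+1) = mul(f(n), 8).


f(0) = 2
f(1) = mul(f(0), 8) = mul(2, 8) = 16
f(2) = mul(f(1), 8) = mul(16, 8) = 128
f(3) = mul(f(2), 8) = mul(128, 8) = 1024
f(4) = mul(f(3), 8) = mul(1024, 8) = 8192
f(5) = mul(f(4), 8) = mul(8192, 8) = 65536


65536


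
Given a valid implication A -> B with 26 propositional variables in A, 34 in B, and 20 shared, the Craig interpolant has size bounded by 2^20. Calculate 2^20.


Shared atoms = 20
Craig interpolant size bound = 2^20
= 1048576

1048576


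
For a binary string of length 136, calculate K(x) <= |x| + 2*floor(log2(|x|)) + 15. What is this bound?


floor(log2(136)) = 7
2 * 7 = 14
K(x) <= 136 + 14 + 15 = 165

165


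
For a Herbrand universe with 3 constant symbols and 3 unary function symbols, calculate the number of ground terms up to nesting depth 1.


Herbrand terms by depth:
Depth 0: 3 constants
Depth 1: 9 new terms (running total: 12)
Total distinct ground terms = 12

12


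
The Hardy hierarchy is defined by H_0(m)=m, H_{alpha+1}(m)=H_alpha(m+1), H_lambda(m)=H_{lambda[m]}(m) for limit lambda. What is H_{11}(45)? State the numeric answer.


H_11(45):
For finite ordinals k, H_k(n) = n + k (each successor step adds 1).
H_11(45) = 45 + 11 = 56

56


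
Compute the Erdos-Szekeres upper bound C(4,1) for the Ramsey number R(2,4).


R(2,4) <= C(2+4-2, 2-1) = C(4, 1)
C(4, 1) = 4! / (1! * 3!)
= 4

4


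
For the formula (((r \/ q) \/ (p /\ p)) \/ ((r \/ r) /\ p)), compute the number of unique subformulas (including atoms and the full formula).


Formula: (((r \/ q) \/ (p /\ p)) \/ ((r \/ r) /\ p))
Subformulas found:
  1. q
  2. r
  3. p
  4. (r \/ q)
  5. (r \/ r)
  6. (p /\ p)
  7. ((r \/ r) /\ p)
  8. ((r \/ q) \/ (p /\ p))
  9. (((r \/ q) \/ (p /\ p)) \/ ((r \/ r) /\ p))
Total distinct subformulas = 9

9


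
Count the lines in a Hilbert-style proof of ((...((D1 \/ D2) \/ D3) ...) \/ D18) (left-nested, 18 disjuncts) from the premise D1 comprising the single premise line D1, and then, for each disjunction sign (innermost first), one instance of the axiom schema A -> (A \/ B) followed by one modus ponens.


Building the left-nested 18-ary disjunction from D1:
- 1 premise line (D1)
- 18 disjuncts means 17 disjunction signs; each needs 1 axiom instance + 1 MP = 2 lines: 2 * 17 = 34
Total = 1 + 34 = 35 lines.

35


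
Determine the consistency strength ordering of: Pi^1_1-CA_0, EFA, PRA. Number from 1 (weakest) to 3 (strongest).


Ordering by consistency strength:
1. EFA
2. PRA
3. Pi^1_1-CA_0


Pi^1_1-CA_0=3, EFA=1, PRA=2


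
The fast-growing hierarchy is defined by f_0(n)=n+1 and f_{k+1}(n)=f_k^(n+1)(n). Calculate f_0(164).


f_0(164) = 164 + 1 = 165

165


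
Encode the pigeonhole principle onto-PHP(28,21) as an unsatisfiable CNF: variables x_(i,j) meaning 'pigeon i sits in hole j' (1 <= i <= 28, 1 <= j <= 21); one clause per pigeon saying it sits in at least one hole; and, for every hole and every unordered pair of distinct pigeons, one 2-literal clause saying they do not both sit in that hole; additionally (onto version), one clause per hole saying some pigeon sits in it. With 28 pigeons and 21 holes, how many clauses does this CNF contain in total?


onto-PHP(28,21): 28 pigeons, 21 holes, 28*21 = 588 variables.
- pigeon clauses: one per pigeon -> 28 clauses
- hole clauses: 21 holes * C(28,2) = 21 * 378 -> 7938 clauses
- onto clauses: one per hole -> 21 clauses
Total clauses = 28 + 7938 + 21 = 7987

7987


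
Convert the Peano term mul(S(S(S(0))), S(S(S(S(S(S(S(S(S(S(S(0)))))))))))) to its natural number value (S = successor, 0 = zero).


mul(S^3(0), S^11(0)):
S^3(0) = 3
S^11(0) = 11
3 * 11 = 33

33


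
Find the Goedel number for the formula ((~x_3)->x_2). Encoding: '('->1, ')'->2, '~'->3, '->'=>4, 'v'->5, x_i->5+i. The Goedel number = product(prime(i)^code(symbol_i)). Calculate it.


Formula: ((~x_3)->x_2)
Symbol codes: [1, 1, 3, 8, 2, 4, 7, 2]
Primes: [2, 3, 5, 7, 11, 13, 17, 19]
p_1^1 = 2^1 = 2
p_2^1 = 3^1 = 3
p_3^3 = 5^3 = 125
p_4^8 = 7^8 = 5764801
p_5^2 = 11^2 = 121
p_6^4 = 13^4 = 28561
p_7^7 = 17^7 = 410338673
p_8^2 = 19^2 = 361
Product = 2213369976438314880180744750

2213369976438314880180744750


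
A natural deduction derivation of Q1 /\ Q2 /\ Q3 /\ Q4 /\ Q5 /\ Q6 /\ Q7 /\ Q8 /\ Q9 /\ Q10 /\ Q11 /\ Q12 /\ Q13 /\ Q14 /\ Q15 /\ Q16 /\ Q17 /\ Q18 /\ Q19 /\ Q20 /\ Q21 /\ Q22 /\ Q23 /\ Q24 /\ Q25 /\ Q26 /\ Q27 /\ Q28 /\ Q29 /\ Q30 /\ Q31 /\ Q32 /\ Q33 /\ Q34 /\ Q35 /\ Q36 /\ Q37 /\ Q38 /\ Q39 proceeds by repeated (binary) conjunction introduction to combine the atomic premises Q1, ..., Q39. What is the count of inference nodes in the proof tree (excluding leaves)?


The target conjunction has 39 conjuncts, i.e. 38 binary /\ connectives.
Each conjunction-intro joins two pieces, so 39 atoms require 39-1 = 38 applications.
Total inference nodes = 38

38


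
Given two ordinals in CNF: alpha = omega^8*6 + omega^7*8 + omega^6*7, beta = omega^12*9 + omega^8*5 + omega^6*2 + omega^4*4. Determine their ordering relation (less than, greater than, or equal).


Compare term by term from highest exponent:
alpha = omega^8*6 + omega^7*8 + omega^6*7
beta = omega^12*9 + omega^8*5 + omega^6*2 + omega^4*4
Term 1: alpha has omega^8*6, beta has omega^12*9
Term 2: alpha has omega^7*8, beta has omega^8*5
Term 3: alpha has omega^6*7, beta has omega^6*2
Term 4: alpha has omega^0*0, beta has omega^4*4
Result: alpha < beta

alpha < beta


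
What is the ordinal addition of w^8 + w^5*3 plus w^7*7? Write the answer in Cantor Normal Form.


Ordinal addition (w^8 + w^5*3) + w^7*7:
alpha's leading term has exponent 8 > beta's exponent 7, so it survives.
alpha's tail term has exponent 5 < beta's exponent 7, so it is absorbed by beta.
In ordinal addition, any term followed by a strictly larger-exponent term is absorbed.
Result = w^8 + w^7*7

w^8 + w^7*7


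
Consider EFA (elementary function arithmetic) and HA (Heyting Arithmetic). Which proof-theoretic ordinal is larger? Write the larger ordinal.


Proof-theoretic ordinal of EFA (elementary function arithmetic): omega^3
Proof-theoretic ordinal of HA (Heyting Arithmetic): epsilon_0
Comparing: omega^3 < epsilon_0.
The larger ordinal is epsilon_0 (from HA (Heyting Arithmetic)).

epsilon_0


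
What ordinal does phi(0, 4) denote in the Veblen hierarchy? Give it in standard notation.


phi(0, 4):
phi(0, beta) = omega^beta by definition.
phi(0, 4) = omega^4

omega^4


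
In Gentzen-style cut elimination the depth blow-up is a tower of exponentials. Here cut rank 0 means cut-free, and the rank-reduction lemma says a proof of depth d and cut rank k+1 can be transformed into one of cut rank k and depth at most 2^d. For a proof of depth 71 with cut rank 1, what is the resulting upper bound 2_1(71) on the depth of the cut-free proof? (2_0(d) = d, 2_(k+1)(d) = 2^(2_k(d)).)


Each rank reduction sends depth d to at most 2^d; cut rank r needs r reductions.
2_0(71) = 71
2_1(71) = 2^71 = 2361183241434822606848
Cut-free depth bound = 2361183241434822606848

2361183241434822606848


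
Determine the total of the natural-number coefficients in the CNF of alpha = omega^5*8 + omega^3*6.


CNF: omega^5*8 + omega^3*6
Coefficients: 8 + 6 = 14

14


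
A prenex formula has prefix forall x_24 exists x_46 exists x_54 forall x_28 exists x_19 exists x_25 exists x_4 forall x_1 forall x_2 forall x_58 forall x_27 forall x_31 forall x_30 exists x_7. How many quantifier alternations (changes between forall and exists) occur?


Walk the prefix and count type changes:
  position 1: forall -> exists <-- alternation
  position 2: exists -> exists
  position 3: exists -> forall <-- alternation
  position 4: forall -> exists <-- alternation
  position 5: exists -> exists
  position 6: exists -> exists
  position 7: exists -> forall <-- alternation
  position 8: forall -> forall
  position 9: forall -> forall
  position 10: forall -> forall
  position 11: forall -> forall
  position 12: forall -> forall
  position 13: forall -> exists <-- alternation
Total alternations = 5

5


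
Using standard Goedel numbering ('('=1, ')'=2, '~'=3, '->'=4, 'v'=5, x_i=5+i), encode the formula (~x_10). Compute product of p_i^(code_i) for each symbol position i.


Formula: (~x_10)
Symbol codes: [1, 3, 15, 2]
Primes: [2, 3, 5, 7]
p_1^1 = 2^1 = 2
p_2^3 = 3^3 = 27
p_3^15 = 5^15 = 30517578125
p_4^2 = 7^2 = 49
Product = 80749511718750

80749511718750


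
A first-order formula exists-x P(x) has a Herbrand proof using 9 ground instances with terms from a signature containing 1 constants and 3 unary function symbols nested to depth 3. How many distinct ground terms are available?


Herbrand terms by depth:
Depth 0: 1 constants
Depth 1: 3 new terms (running total: 4)
Depth 2: 9 new terms (running total: 13)
Depth 3: 27 new terms (running total: 40)
Total distinct ground terms = 40

40


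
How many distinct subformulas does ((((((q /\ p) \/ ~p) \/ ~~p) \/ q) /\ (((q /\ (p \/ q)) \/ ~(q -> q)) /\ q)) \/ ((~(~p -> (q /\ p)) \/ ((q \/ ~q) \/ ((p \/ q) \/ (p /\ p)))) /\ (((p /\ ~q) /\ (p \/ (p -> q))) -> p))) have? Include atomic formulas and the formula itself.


Formula: ((((((q /\ p) \/ ~p) \/ ~~p) \/ q) /\ (((q /\ (p \/ q)) \/ ~(q -> q)) /\ q)) \/ ((~(~p -> (q /\ p)) \/ ((q \/ ~q) \/ ((p \/ q) \/ (p /\ p)))) /\ (((p /\ ~q) /\ (p \/ (p -> q))) -> p)))
Subformulas found:
  1. p
  2. q
  3. ~p
  4. ~q
  5. ~~p
  6. (q /\ p)
  7. (q -> q)
  8. (p \/ q)
  9. (p /\ p)
  10. (p -> q)
  11. (q \/ ~q)
  12. (p /\ ~q)
  13. ~(q -> q)
  14. (q /\ (p \/ q))
  15. (p \/ (p -> q))
  16. (~p -> (q /\ p))
  17. ((q /\ p) \/ ~p)
  18. ~(~p -> (q /\ p))
  19. ((p \/ q) \/ (p /\ p))
  20. (((q /\ p) \/ ~p) \/ ~~p)
  21. ((p /\ ~q) /\ (p \/ (p -> q)))
  22. ((q /\ (p \/ q)) \/ ~(q -> q))
  23. ((((q /\ p) \/ ~p) \/ ~~p) \/ q)
  24. (((p /\ ~q) /\ (p \/ (p -> q))) -> p)
  25. (((q /\ (p \/ q)) \/ ~(q -> q)) /\ q)
  26. ((q \/ ~q) \/ ((p \/ q) \/ (p /\ p)))
  27. (~(~p -> (q /\ p)) \/ ((q \/ ~q) \/ ((p \/ q) \/ (p /\ p))))
  28. (((((q /\ p) \/ ~p) \/ ~~p) \/ q) /\ (((q /\ (p \/ q)) \/ ~(q -> q)) /\ q))
  29. ((~(~p -> (q /\ p)) \/ ((q \/ ~q) \/ ((p \/ q) \/ (p /\ p)))) /\ (((p /\ ~q) /\ (p \/ (p -> q))) -> p))
  30. ((((((q /\ p) \/ ~p) \/ ~~p) \/ q) /\ (((q /\ (p \/ q)) \/ ~(q -> q)) /\ q)) \/ ((~(~p -> (q /\ p)) \/ ((q \/ ~q) \/ ((p \/ q) \/ (p /\ p)))) /\ (((p /\ ~q) /\ (p \/ (p -> q))) -> p)))
Total distinct subformulas = 30

30
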